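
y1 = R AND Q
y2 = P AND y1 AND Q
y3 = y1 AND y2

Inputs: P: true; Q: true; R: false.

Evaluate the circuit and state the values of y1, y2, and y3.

y1 = false, y2 = false, y3 = false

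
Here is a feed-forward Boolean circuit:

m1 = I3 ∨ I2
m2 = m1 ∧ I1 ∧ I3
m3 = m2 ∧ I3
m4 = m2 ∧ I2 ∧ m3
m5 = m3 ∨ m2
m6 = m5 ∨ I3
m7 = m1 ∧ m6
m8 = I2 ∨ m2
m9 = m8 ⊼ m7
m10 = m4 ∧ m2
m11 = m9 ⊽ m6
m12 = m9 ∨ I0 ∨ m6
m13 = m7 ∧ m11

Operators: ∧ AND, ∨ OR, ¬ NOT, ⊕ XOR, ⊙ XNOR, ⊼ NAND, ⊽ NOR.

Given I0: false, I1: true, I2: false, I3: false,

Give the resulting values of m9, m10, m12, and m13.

m1 = I3 OR I2 = false OR false = false
m2 = m1 AND I1 AND I3 = false AND true AND false = false
m3 = m2 AND I3 = false AND false = false
m4 = m2 AND I2 AND m3 = false AND false AND false = false
m5 = m3 OR m2 = false OR false = false
m6 = m5 OR I3 = false OR false = false
m7 = m1 AND m6 = false AND false = false
m8 = I2 OR m2 = false OR false = false
m9 = m8 NAND m7 = false NAND false = true
m10 = m4 AND m2 = false AND false = false
m11 = m9 NOR m6 = true NOR false = false
m12 = m9 OR I0 OR m6 = true OR false OR false = true
m13 = m7 AND m11 = false AND false = false

m9 = true, m10 = false, m12 = true, m13 = false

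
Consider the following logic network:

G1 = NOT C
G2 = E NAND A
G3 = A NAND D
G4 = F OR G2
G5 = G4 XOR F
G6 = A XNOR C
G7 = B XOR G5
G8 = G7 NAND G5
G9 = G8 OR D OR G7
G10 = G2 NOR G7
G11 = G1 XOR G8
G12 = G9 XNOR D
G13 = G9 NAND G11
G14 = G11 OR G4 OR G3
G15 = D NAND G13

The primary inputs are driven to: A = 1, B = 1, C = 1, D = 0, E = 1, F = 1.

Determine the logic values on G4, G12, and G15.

G1 = NOT C = NOT 1 = 0
G2 = E NAND A = 1 NAND 1 = 0
G4 = F OR G2 = 1 OR 0 = 1
G5 = G4 XOR F = 1 XOR 1 = 0
G7 = B XOR G5 = 1 XOR 0 = 1
G8 = G7 NAND G5 = 1 NAND 0 = 1
G9 = G8 OR D OR G7 = 1 OR 0 OR 1 = 1
G11 = G1 XOR G8 = 0 XOR 1 = 1
G12 = G9 XNOR D = 1 XNOR 0 = 0
G13 = G9 NAND G11 = 1 NAND 1 = 0
G15 = D NAND G13 = 0 NAND 0 = 1

G4 = 1, G12 = 0, G15 = 1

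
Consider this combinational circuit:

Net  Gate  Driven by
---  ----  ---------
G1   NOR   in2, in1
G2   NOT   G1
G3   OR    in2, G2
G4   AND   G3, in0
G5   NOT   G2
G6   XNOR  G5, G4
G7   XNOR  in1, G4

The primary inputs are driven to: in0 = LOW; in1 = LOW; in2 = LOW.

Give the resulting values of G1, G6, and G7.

G1 = HIGH, G6 = LOW, G7 = HIGH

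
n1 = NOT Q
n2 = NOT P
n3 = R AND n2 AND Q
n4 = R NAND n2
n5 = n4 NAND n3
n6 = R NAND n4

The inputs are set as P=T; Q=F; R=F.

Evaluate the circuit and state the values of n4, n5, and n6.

n2 = NOT P = NOT T = F
n3 = R AND n2 AND Q = F AND F AND F = F
n4 = R NAND n2 = F NAND F = T
n5 = n4 NAND n3 = T NAND F = T
n6 = R NAND n4 = F NAND T = T

n4 = T; n5 = T; n6 = T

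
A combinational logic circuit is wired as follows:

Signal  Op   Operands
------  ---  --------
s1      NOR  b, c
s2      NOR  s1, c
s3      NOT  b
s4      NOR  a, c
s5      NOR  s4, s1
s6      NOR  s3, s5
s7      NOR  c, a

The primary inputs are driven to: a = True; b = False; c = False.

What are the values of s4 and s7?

s4 = a NOR c = True NOR False = False
s7 = c NOR a = False NOR True = False

s4 = False, s7 = False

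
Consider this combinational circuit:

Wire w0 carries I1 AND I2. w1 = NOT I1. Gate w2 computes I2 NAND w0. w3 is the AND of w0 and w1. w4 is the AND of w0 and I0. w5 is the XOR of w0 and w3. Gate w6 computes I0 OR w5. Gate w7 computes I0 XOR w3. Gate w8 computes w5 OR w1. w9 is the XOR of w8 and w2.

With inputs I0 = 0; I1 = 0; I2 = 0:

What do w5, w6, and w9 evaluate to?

w0 = I1 AND I2 = 0 AND 0 = 0
w1 = NOT I1 = NOT 0 = 1
w2 = I2 NAND w0 = 0 NAND 0 = 1
w3 = w0 AND w1 = 0 AND 1 = 0
w5 = w0 XOR w3 = 0 XOR 0 = 0
w6 = I0 OR w5 = 0 OR 0 = 0
w8 = w5 OR w1 = 0 OR 1 = 1
w9 = w8 XOR w2 = 1 XOR 1 = 0

w5 = 0, w6 = 0, w9 = 0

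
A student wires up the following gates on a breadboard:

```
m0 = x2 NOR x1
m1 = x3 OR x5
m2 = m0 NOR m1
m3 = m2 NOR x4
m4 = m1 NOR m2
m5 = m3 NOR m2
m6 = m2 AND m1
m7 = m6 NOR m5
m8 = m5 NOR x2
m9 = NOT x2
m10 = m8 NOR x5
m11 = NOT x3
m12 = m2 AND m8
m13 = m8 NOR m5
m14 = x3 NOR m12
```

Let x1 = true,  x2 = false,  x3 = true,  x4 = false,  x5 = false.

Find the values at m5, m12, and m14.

m5 = false, m12 = false, m14 = false

m0 = x2 NOR x1 = false NOR true = false
m1 = x3 OR x5 = true OR false = true
m2 = m0 NOR m1 = false NOR true = false
m3 = m2 NOR x4 = false NOR false = true
m5 = m3 NOR m2 = true NOR false = false
m8 = m5 NOR x2 = false NOR false = true
m12 = m2 AND m8 = false AND true = false
m14 = x3 NOR m12 = true NOR false = false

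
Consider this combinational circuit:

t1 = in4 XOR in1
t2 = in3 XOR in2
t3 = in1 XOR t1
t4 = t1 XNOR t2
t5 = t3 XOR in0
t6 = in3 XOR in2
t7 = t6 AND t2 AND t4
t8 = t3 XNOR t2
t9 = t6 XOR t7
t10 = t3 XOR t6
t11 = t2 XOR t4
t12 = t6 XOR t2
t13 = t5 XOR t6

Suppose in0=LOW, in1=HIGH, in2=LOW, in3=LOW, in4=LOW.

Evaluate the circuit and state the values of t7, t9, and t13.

t7 = LOW, t9 = LOW, t13 = LOW

t1 = in4 XOR in1 = LOW XOR HIGH = HIGH
t2 = in3 XOR in2 = LOW XOR LOW = LOW
t3 = in1 XOR t1 = HIGH XOR HIGH = LOW
t4 = t1 XNOR t2 = HIGH XNOR LOW = LOW
t5 = t3 XOR in0 = LOW XOR LOW = LOW
t6 = in3 XOR in2 = LOW XOR LOW = LOW
t7 = t6 AND t2 AND t4 = LOW AND LOW AND LOW = LOW
t9 = t6 XOR t7 = LOW XOR LOW = LOW
t13 = t5 XOR t6 = LOW XOR LOW = LOW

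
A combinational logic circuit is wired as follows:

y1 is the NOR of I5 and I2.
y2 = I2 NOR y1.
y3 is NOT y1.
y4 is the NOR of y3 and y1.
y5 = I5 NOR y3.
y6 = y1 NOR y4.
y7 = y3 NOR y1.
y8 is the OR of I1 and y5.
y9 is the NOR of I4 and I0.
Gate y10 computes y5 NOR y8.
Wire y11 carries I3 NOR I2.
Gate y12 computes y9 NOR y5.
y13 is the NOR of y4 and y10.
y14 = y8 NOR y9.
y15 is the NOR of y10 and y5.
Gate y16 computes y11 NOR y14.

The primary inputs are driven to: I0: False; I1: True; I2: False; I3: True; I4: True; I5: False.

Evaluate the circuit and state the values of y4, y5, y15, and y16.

y1 = I5 NOR I2 = False NOR False = True
y3 = NOT y1 = NOT True = False
y4 = y3 NOR y1 = False NOR True = False
y5 = I5 NOR y3 = False NOR False = True
y8 = I1 OR y5 = True OR True = True
y9 = I4 NOR I0 = True NOR False = False
y10 = y5 NOR y8 = True NOR True = False
y11 = I3 NOR I2 = True NOR False = False
y14 = y8 NOR y9 = True NOR False = False
y15 = y10 NOR y5 = False NOR True = False
y16 = y11 NOR y14 = False NOR False = True

y4 = False, y5 = True, y15 = False, y16 = True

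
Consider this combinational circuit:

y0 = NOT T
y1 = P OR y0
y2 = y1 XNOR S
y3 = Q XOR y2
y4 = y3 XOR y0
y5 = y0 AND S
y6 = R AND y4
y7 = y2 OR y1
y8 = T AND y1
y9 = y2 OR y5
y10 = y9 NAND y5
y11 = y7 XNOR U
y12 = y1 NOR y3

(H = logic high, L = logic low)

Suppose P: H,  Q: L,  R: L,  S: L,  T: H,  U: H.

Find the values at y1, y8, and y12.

y1 = H, y8 = H, y12 = L

y0 = NOT T = NOT H = L
y1 = P OR y0 = H OR L = H
y2 = y1 XNOR S = H XNOR L = L
y3 = Q XOR y2 = L XOR L = L
y8 = T AND y1 = H AND H = H
y12 = y1 NOR y3 = H NOR L = L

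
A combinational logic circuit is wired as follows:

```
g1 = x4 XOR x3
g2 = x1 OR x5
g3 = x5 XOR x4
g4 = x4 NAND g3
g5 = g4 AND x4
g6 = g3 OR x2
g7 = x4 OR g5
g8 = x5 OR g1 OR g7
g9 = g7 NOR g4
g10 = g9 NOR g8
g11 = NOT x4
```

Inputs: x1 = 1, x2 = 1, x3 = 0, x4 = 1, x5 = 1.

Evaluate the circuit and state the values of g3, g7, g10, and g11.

g1 = x4 XOR x3 = 1 XOR 0 = 1
g3 = x5 XOR x4 = 1 XOR 1 = 0
g4 = x4 NAND g3 = 1 NAND 0 = 1
g5 = g4 AND x4 = 1 AND 1 = 1
g7 = x4 OR g5 = 1 OR 1 = 1
g8 = x5 OR g1 OR g7 = 1 OR 1 OR 1 = 1
g9 = g7 NOR g4 = 1 NOR 1 = 0
g10 = g9 NOR g8 = 0 NOR 1 = 0
g11 = NOT x4 = NOT 1 = 0

g3 = 0; g7 = 1; g10 = 0; g11 = 0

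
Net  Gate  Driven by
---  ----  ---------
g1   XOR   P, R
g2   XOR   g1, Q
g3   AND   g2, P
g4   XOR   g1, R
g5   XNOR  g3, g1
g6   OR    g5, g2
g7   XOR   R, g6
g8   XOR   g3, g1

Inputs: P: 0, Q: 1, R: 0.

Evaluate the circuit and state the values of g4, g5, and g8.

g4 = 0  g5 = 1  g8 = 0

g1 = P XOR R = 0 XOR 0 = 0
g2 = g1 XOR Q = 0 XOR 1 = 1
g3 = g2 AND P = 1 AND 0 = 0
g4 = g1 XOR R = 0 XOR 0 = 0
g5 = g3 XNOR g1 = 0 XNOR 0 = 1
g8 = g3 XOR g1 = 0 XOR 0 = 0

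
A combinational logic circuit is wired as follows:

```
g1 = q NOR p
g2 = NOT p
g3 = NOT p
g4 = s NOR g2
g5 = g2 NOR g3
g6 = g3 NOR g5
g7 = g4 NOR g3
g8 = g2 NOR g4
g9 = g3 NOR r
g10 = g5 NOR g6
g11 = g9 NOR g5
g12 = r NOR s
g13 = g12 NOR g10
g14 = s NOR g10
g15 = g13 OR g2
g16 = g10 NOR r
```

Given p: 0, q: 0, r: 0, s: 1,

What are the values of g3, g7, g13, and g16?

g3 = 1  g7 = 0  g13 = 0  g16 = 0

g2 = NOT p = NOT 0 = 1
g3 = NOT p = NOT 0 = 1
g4 = s NOR g2 = 1 NOR 1 = 0
g5 = g2 NOR g3 = 1 NOR 1 = 0
g6 = g3 NOR g5 = 1 NOR 0 = 0
g7 = g4 NOR g3 = 0 NOR 1 = 0
g10 = g5 NOR g6 = 0 NOR 0 = 1
g12 = r NOR s = 0 NOR 1 = 0
g13 = g12 NOR g10 = 0 NOR 1 = 0
g16 = g10 NOR r = 1 NOR 0 = 0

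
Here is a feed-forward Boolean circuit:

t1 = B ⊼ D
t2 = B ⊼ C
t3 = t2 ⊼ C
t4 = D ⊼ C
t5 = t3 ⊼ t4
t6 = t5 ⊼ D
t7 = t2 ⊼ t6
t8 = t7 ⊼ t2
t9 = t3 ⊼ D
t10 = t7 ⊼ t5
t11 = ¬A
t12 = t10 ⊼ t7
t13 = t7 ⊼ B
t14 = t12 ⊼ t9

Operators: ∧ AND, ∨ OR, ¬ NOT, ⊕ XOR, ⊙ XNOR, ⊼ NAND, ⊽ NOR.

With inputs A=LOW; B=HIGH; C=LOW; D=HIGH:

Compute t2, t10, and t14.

t2 = HIGH  t10 = HIGH  t14 = HIGH

t2 = B NAND C = HIGH NAND LOW = HIGH
t3 = t2 NAND C = HIGH NAND LOW = HIGH
t4 = D NAND C = HIGH NAND LOW = HIGH
t5 = t3 NAND t4 = HIGH NAND HIGH = LOW
t6 = t5 NAND D = LOW NAND HIGH = HIGH
t7 = t2 NAND t6 = HIGH NAND HIGH = LOW
t9 = t3 NAND D = HIGH NAND HIGH = LOW
t10 = t7 NAND t5 = LOW NAND LOW = HIGH
t12 = t10 NAND t7 = HIGH NAND LOW = HIGH
t14 = t12 NAND t9 = HIGH NAND LOW = HIGH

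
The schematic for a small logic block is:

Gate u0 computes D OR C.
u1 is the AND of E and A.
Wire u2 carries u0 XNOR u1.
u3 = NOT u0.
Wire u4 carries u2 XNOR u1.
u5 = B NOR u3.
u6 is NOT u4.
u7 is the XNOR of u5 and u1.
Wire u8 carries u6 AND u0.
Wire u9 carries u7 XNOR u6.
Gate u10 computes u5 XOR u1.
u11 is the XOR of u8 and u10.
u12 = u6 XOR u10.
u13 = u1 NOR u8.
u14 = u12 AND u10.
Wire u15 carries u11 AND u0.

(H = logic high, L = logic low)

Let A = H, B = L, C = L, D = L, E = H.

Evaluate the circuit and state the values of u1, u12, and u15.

u1 = H; u12 = L; u15 = L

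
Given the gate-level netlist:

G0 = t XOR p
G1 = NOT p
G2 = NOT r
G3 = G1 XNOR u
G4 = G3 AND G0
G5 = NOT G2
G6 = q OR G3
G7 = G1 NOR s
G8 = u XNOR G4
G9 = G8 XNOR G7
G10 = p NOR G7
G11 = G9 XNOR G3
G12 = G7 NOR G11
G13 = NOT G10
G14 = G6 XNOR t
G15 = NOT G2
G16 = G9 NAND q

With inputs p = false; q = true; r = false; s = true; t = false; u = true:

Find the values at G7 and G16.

G7 = false; G16 = false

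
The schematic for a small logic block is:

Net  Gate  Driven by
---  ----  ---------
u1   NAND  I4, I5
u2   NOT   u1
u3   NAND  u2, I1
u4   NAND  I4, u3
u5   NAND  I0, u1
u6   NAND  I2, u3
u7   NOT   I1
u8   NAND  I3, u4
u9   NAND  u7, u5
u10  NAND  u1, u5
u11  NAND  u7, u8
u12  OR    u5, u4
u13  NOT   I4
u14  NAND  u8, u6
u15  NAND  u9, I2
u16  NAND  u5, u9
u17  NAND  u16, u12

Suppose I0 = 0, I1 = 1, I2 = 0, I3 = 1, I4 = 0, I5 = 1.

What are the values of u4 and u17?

u4 = 1, u17 = 1

u1 = I4 NAND I5 = 0 NAND 1 = 1
u2 = NOT u1 = NOT 1 = 0
u3 = u2 NAND I1 = 0 NAND 1 = 1
u4 = I4 NAND u3 = 0 NAND 1 = 1
u5 = I0 NAND u1 = 0 NAND 1 = 1
u7 = NOT I1 = NOT 1 = 0
u9 = u7 NAND u5 = 0 NAND 1 = 1
u12 = u5 OR u4 = 1 OR 1 = 1
u16 = u5 NAND u9 = 1 NAND 1 = 0
u17 = u16 NAND u12 = 0 NAND 1 = 1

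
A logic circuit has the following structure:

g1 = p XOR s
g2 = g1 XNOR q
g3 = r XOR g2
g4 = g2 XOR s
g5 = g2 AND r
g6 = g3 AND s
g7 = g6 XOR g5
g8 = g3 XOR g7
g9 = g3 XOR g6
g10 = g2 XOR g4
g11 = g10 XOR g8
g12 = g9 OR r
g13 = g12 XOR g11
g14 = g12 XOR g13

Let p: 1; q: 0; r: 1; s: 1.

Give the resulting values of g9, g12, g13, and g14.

g9 = 0  g12 = 1  g13 = 1  g14 = 0

g1 = p XOR s = 1 XOR 1 = 0
g2 = g1 XNOR q = 0 XNOR 0 = 1
g3 = r XOR g2 = 1 XOR 1 = 0
g4 = g2 XOR s = 1 XOR 1 = 0
g5 = g2 AND r = 1 AND 1 = 1
g6 = g3 AND s = 0 AND 1 = 0
g7 = g6 XOR g5 = 0 XOR 1 = 1
g8 = g3 XOR g7 = 0 XOR 1 = 1
g9 = g3 XOR g6 = 0 XOR 0 = 0
g10 = g2 XOR g4 = 1 XOR 0 = 1
g11 = g10 XOR g8 = 1 XOR 1 = 0
g12 = g9 OR r = 0 OR 1 = 1
g13 = g12 XOR g11 = 1 XOR 0 = 1
g14 = g12 XOR g13 = 1 XOR 1 = 0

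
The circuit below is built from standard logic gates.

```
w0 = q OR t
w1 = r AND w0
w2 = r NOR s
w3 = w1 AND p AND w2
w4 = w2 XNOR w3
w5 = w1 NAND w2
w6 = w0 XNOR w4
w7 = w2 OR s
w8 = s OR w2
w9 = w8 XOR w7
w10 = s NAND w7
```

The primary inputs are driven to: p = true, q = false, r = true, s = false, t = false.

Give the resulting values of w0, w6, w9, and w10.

w0 = false, w6 = false, w9 = false, w10 = true

w0 = q OR t = false OR false = false
w1 = r AND w0 = true AND false = false
w2 = r NOR s = true NOR false = false
w3 = w1 AND p AND w2 = false AND true AND false = false
w4 = w2 XNOR w3 = false XNOR false = true
w6 = w0 XNOR w4 = false XNOR true = false
w7 = w2 OR s = false OR false = false
w8 = s OR w2 = false OR false = false
w9 = w8 XOR w7 = false XOR false = false
w10 = s NAND w7 = false NAND false = true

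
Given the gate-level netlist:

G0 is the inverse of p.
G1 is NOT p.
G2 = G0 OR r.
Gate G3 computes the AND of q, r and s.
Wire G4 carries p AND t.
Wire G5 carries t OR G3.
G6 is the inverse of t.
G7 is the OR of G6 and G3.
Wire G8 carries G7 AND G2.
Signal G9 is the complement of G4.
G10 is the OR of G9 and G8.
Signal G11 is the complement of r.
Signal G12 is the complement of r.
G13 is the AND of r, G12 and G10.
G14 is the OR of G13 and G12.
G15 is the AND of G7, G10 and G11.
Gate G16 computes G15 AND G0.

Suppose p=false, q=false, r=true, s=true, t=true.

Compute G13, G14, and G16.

G13 = false; G14 = false; G16 = false

G0 = NOT p = NOT false = true
G2 = G0 OR r = true OR true = true
G3 = q AND r AND s = false AND true AND true = false
G4 = p AND t = false AND true = false
G6 = NOT t = NOT true = false
G7 = G6 OR G3 = false OR false = false
G8 = G7 AND G2 = false AND true = false
G9 = NOT G4 = NOT false = true
G10 = G9 OR G8 = true OR false = true
G11 = NOT r = NOT true = false
G12 = NOT r = NOT true = false
G13 = r AND G12 AND G10 = true AND false AND true = false
G14 = G13 OR G12 = false OR false = false
G15 = G7 AND G10 AND G11 = false AND true AND false = false
G16 = G15 AND G0 = false AND true = false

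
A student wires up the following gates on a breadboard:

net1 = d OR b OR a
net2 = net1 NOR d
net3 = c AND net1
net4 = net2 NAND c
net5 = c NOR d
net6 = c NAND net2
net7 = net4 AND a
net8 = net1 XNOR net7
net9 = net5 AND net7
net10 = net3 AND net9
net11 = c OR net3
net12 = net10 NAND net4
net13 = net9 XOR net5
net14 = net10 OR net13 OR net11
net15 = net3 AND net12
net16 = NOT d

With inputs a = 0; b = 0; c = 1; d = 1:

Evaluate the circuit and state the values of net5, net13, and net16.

net5 = 0, net13 = 0, net16 = 0

net1 = d OR b OR a = 1 OR 0 OR 0 = 1
net2 = net1 NOR d = 1 NOR 1 = 0
net4 = net2 NAND c = 0 NAND 1 = 1
net5 = c NOR d = 1 NOR 1 = 0
net7 = net4 AND a = 1 AND 0 = 0
net9 = net5 AND net7 = 0 AND 0 = 0
net13 = net9 XOR net5 = 0 XOR 0 = 0
net16 = NOT d = NOT 1 = 0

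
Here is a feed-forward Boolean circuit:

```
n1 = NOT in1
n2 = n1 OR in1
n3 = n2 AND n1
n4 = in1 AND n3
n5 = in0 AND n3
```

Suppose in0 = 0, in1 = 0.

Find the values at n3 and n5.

n3 = 1  n5 = 0

n1 = NOT in1 = NOT 0 = 1
n2 = n1 OR in1 = 1 OR 0 = 1
n3 = n2 AND n1 = 1 AND 1 = 1
n5 = in0 AND n3 = 0 AND 1 = 0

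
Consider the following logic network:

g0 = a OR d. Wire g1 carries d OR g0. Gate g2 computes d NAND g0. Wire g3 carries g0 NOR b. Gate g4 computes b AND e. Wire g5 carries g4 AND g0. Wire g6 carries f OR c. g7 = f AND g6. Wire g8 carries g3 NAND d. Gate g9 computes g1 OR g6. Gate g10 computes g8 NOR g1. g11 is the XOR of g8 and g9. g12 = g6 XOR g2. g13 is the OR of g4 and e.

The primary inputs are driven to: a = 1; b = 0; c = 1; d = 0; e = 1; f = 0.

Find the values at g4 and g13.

g4 = 0; g13 = 1

g4 = b AND e = 0 AND 1 = 0
g13 = g4 OR e = 0 OR 1 = 1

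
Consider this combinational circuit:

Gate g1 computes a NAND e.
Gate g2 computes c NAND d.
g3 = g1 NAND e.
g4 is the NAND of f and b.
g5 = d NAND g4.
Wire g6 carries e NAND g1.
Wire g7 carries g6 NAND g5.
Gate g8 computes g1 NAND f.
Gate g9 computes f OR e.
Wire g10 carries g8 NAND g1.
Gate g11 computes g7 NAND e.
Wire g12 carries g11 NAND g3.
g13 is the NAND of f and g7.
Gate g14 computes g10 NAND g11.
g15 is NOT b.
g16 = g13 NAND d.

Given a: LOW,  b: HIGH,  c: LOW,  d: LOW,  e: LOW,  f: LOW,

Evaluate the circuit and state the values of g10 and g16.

g10 = LOW, g16 = HIGH

g1 = a NAND e = LOW NAND LOW = HIGH
g4 = f NAND b = LOW NAND HIGH = HIGH
g5 = d NAND g4 = LOW NAND HIGH = HIGH
g6 = e NAND g1 = LOW NAND HIGH = HIGH
g7 = g6 NAND g5 = HIGH NAND HIGH = LOW
g8 = g1 NAND f = HIGH NAND LOW = HIGH
g10 = g8 NAND g1 = HIGH NAND HIGH = LOW
g13 = f NAND g7 = LOW NAND LOW = HIGH
g16 = g13 NAND d = HIGH NAND LOW = HIGH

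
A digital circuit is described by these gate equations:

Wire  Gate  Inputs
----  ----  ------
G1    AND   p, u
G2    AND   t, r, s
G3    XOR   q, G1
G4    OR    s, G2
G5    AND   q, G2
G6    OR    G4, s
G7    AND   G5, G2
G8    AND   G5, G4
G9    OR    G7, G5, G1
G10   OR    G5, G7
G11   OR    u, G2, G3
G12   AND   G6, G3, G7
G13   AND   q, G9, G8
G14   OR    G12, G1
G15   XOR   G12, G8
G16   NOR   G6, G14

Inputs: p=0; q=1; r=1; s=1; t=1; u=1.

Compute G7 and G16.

G1 = p AND u = 0 AND 1 = 0
G2 = t AND r AND s = 1 AND 1 AND 1 = 1
G3 = q XOR G1 = 1 XOR 0 = 1
G4 = s OR G2 = 1 OR 1 = 1
G5 = q AND G2 = 1 AND 1 = 1
G6 = G4 OR s = 1 OR 1 = 1
G7 = G5 AND G2 = 1 AND 1 = 1
G12 = G6 AND G3 AND G7 = 1 AND 1 AND 1 = 1
G14 = G12 OR G1 = 1 OR 0 = 1
G16 = G6 NOR G14 = 1 NOR 1 = 0

G7 = 1, G16 = 0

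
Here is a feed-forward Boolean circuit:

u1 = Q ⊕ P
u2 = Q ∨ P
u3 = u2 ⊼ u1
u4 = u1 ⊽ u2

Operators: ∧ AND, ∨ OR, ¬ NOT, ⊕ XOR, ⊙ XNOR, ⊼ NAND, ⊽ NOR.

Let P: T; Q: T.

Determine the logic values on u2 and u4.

u2 = T; u4 = F

u1 = Q XOR P = T XOR T = F
u2 = Q OR P = T OR T = T
u4 = u1 NOR u2 = F NOR T = F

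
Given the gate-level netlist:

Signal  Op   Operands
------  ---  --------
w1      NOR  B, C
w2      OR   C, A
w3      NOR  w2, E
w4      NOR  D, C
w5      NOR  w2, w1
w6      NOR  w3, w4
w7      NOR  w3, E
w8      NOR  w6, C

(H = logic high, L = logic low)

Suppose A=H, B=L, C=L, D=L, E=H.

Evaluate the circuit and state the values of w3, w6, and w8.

w2 = C OR A = L OR H = H
w3 = w2 NOR E = H NOR H = L
w4 = D NOR C = L NOR L = H
w6 = w3 NOR w4 = L NOR H = L
w8 = w6 NOR C = L NOR L = H

w3 = L  w6 = L  w8 = H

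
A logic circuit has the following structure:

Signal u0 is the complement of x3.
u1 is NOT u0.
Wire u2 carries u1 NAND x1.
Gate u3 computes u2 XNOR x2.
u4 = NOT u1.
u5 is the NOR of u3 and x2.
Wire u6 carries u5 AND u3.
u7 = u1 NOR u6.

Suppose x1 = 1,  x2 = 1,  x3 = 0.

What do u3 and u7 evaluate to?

u3 = 1, u7 = 1

u0 = NOT x3 = NOT 0 = 1
u1 = NOT u0 = NOT 1 = 0
u2 = u1 NAND x1 = 0 NAND 1 = 1
u3 = u2 XNOR x2 = 1 XNOR 1 = 1
u5 = u3 NOR x2 = 1 NOR 1 = 0
u6 = u5 AND u3 = 0 AND 1 = 0
u7 = u1 NOR u6 = 0 NOR 0 = 1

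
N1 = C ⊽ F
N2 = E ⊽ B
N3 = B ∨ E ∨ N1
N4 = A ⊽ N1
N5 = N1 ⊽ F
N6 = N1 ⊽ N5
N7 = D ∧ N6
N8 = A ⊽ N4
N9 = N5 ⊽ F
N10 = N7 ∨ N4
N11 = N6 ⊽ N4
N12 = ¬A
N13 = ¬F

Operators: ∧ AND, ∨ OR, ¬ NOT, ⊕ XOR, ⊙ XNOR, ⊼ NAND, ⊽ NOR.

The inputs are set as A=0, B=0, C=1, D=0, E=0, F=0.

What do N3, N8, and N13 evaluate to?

N3 = 0, N8 = 0, N13 = 1

N1 = C NOR F = 1 NOR 0 = 0
N3 = B OR E OR N1 = 0 OR 0 OR 0 = 0
N4 = A NOR N1 = 0 NOR 0 = 1
N8 = A NOR N4 = 0 NOR 1 = 0
N13 = NOT F = NOT 0 = 1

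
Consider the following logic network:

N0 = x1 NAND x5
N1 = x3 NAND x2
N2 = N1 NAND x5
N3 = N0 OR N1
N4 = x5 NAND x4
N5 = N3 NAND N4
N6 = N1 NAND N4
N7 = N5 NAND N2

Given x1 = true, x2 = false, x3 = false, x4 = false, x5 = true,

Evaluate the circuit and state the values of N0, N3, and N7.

N0 = false, N3 = true, N7 = true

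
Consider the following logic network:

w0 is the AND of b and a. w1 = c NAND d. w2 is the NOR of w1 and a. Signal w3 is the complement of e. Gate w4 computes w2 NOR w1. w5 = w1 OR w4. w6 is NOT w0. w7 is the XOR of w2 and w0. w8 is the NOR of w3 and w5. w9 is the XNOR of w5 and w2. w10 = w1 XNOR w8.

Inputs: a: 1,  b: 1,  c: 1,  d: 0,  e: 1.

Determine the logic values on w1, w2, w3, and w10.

w1 = 1; w2 = 0; w3 = 0; w10 = 0

w1 = c NAND d = 1 NAND 0 = 1
w2 = w1 NOR a = 1 NOR 1 = 0
w3 = NOT e = NOT 1 = 0
w4 = w2 NOR w1 = 0 NOR 1 = 0
w5 = w1 OR w4 = 1 OR 0 = 1
w8 = w3 NOR w5 = 0 NOR 1 = 0
w10 = w1 XNOR w8 = 1 XNOR 0 = 0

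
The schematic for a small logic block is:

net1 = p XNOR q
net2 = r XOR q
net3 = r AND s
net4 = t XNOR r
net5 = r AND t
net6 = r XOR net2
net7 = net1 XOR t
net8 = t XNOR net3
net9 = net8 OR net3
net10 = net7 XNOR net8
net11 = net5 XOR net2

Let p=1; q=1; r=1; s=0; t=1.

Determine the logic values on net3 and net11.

net3 = 0; net11 = 1

net2 = r XOR q = 1 XOR 1 = 0
net3 = r AND s = 1 AND 0 = 0
net5 = r AND t = 1 AND 1 = 1
net11 = net5 XOR net2 = 1 XOR 0 = 1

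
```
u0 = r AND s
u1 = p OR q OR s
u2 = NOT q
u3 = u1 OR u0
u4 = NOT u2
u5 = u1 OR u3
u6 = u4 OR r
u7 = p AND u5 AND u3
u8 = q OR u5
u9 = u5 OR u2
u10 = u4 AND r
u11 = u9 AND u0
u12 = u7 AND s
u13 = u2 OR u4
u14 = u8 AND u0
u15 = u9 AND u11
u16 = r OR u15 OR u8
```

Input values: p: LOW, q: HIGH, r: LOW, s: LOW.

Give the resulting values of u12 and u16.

u12 = LOW, u16 = HIGH

u0 = r AND s = LOW AND LOW = LOW
u1 = p OR q OR s = LOW OR HIGH OR LOW = HIGH
u2 = NOT q = NOT HIGH = LOW
u3 = u1 OR u0 = HIGH OR LOW = HIGH
u5 = u1 OR u3 = HIGH OR HIGH = HIGH
u7 = p AND u5 AND u3 = LOW AND HIGH AND HIGH = LOW
u8 = q OR u5 = HIGH OR HIGH = HIGH
u9 = u5 OR u2 = HIGH OR LOW = HIGH
u11 = u9 AND u0 = HIGH AND LOW = LOW
u12 = u7 AND s = LOW AND LOW = LOW
u15 = u9 AND u11 = HIGH AND LOW = LOW
u16 = r OR u15 OR u8 = LOW OR LOW OR HIGH = HIGH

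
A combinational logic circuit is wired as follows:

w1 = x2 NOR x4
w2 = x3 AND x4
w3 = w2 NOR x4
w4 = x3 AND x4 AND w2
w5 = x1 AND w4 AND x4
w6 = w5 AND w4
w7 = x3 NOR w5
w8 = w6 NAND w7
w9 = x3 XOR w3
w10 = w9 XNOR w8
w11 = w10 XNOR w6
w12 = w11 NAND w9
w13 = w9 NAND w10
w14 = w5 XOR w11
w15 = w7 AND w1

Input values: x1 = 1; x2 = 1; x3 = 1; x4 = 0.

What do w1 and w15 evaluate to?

w1 = x2 NOR x4 = 1 NOR 0 = 0
w2 = x3 AND x4 = 1 AND 0 = 0
w4 = x3 AND x4 AND w2 = 1 AND 0 AND 0 = 0
w5 = x1 AND w4 AND x4 = 1 AND 0 AND 0 = 0
w7 = x3 NOR w5 = 1 NOR 0 = 0
w15 = w7 AND w1 = 0 AND 0 = 0

w1 = 0, w15 = 0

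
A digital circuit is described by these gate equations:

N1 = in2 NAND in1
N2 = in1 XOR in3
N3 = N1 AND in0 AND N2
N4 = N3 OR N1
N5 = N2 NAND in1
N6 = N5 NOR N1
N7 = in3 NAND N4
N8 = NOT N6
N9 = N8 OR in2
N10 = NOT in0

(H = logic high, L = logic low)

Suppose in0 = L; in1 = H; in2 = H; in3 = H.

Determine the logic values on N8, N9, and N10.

N8 = H  N9 = H  N10 = H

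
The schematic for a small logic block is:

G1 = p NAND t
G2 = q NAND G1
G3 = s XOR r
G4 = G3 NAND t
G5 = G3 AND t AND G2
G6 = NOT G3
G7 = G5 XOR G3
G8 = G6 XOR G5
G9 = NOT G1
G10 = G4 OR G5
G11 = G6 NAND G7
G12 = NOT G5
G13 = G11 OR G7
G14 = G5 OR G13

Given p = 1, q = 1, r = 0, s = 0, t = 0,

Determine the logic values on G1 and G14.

G1 = 1, G14 = 1

G1 = p NAND t = 1 NAND 0 = 1
G2 = q NAND G1 = 1 NAND 1 = 0
G3 = s XOR r = 0 XOR 0 = 0
G5 = G3 AND t AND G2 = 0 AND 0 AND 0 = 0
G6 = NOT G3 = NOT 0 = 1
G7 = G5 XOR G3 = 0 XOR 0 = 0
G11 = G6 NAND G7 = 1 NAND 0 = 1
G13 = G11 OR G7 = 1 OR 0 = 1
G14 = G5 OR G13 = 0 OR 1 = 1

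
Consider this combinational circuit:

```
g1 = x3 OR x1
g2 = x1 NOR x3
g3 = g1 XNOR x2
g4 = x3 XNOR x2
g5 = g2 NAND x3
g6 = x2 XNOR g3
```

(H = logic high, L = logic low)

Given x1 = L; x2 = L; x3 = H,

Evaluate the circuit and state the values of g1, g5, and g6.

g1 = H, g5 = H, g6 = H

g1 = x3 OR x1 = H OR L = H
g2 = x1 NOR x3 = L NOR H = L
g3 = g1 XNOR x2 = H XNOR L = L
g5 = g2 NAND x3 = L NAND H = H
g6 = x2 XNOR g3 = L XNOR L = H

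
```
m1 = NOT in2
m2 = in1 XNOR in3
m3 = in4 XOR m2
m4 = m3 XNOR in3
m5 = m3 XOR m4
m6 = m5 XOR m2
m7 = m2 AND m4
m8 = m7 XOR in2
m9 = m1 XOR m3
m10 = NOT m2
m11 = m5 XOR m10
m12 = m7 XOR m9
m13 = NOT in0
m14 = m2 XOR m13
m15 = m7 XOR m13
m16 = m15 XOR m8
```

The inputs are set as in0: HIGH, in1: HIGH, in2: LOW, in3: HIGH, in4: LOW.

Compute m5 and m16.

m5 = LOW  m16 = LOW

m2 = in1 XNOR in3 = HIGH XNOR HIGH = HIGH
m3 = in4 XOR m2 = LOW XOR HIGH = HIGH
m4 = m3 XNOR in3 = HIGH XNOR HIGH = HIGH
m5 = m3 XOR m4 = HIGH XOR HIGH = LOW
m7 = m2 AND m4 = HIGH AND HIGH = HIGH
m8 = m7 XOR in2 = HIGH XOR LOW = HIGH
m13 = NOT in0 = NOT HIGH = LOW
m15 = m7 XOR m13 = HIGH XOR LOW = HIGH
m16 = m15 XOR m8 = HIGH XOR HIGH = LOW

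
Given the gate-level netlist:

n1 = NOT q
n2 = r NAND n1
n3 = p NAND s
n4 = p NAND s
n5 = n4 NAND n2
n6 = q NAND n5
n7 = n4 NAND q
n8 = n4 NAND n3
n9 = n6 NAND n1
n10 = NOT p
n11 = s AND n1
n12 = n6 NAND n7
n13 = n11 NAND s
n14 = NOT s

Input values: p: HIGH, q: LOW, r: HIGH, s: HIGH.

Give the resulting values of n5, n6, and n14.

n5 = HIGH, n6 = HIGH, n14 = LOW

n1 = NOT q = NOT LOW = HIGH
n2 = r NAND n1 = HIGH NAND HIGH = LOW
n4 = p NAND s = HIGH NAND HIGH = LOW
n5 = n4 NAND n2 = LOW NAND LOW = HIGH
n6 = q NAND n5 = LOW NAND HIGH = HIGH
n14 = NOT s = NOT HIGH = LOW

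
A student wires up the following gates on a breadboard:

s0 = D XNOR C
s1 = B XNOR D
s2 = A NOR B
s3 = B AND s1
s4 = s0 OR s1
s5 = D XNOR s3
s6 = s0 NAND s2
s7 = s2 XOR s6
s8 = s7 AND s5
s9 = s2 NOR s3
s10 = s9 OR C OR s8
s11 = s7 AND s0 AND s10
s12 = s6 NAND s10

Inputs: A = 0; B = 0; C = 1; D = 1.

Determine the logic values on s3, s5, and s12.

s0 = D XNOR C = 1 XNOR 1 = 1
s1 = B XNOR D = 0 XNOR 1 = 0
s2 = A NOR B = 0 NOR 0 = 1
s3 = B AND s1 = 0 AND 0 = 0
s5 = D XNOR s3 = 1 XNOR 0 = 0
s6 = s0 NAND s2 = 1 NAND 1 = 0
s7 = s2 XOR s6 = 1 XOR 0 = 1
s8 = s7 AND s5 = 1 AND 0 = 0
s9 = s2 NOR s3 = 1 NOR 0 = 0
s10 = s9 OR C OR s8 = 0 OR 1 OR 0 = 1
s12 = s6 NAND s10 = 0 NAND 1 = 1

s3 = 0  s5 = 0  s12 = 1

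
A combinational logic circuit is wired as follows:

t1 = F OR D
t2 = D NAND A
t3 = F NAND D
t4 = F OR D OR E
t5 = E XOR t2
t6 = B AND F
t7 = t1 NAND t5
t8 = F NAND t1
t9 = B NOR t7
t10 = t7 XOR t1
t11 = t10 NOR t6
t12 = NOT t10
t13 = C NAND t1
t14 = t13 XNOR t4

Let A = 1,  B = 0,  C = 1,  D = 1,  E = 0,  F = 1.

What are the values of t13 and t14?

t1 = F OR D = 1 OR 1 = 1
t4 = F OR D OR E = 1 OR 1 OR 0 = 1
t13 = C NAND t1 = 1 NAND 1 = 0
t14 = t13 XNOR t4 = 0 XNOR 1 = 0

t13 = 0, t14 = 0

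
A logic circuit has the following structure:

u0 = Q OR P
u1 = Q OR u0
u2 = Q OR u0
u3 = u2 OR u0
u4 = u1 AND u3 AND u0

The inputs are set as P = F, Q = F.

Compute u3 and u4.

u0 = Q OR P = F OR F = F
u1 = Q OR u0 = F OR F = F
u2 = Q OR u0 = F OR F = F
u3 = u2 OR u0 = F OR F = F
u4 = u1 AND u3 AND u0 = F AND F AND F = F

u3 = F  u4 = F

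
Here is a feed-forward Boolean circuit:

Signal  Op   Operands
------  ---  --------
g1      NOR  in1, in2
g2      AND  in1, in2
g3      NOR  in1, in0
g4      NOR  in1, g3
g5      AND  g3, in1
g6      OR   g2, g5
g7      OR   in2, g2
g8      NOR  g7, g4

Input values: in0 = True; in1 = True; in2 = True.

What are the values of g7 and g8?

g7 = True; g8 = False

g2 = in1 AND in2 = True AND True = True
g3 = in1 NOR in0 = True NOR True = False
g4 = in1 NOR g3 = True NOR False = False
g7 = in2 OR g2 = True OR True = True
g8 = g7 NOR g4 = True NOR False = False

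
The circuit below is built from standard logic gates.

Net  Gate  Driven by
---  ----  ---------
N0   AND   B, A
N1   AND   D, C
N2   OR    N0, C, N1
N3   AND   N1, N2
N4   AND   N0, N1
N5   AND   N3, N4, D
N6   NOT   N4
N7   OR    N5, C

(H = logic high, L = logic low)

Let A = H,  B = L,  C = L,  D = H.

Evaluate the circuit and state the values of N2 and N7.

N0 = B AND A = L AND H = L
N1 = D AND C = H AND L = L
N2 = N0 OR C OR N1 = L OR L OR L = L
N3 = N1 AND N2 = L AND L = L
N4 = N0 AND N1 = L AND L = L
N5 = N3 AND N4 AND D = L AND L AND H = L
N7 = N5 OR C = L OR L = L

N2 = L  N7 = L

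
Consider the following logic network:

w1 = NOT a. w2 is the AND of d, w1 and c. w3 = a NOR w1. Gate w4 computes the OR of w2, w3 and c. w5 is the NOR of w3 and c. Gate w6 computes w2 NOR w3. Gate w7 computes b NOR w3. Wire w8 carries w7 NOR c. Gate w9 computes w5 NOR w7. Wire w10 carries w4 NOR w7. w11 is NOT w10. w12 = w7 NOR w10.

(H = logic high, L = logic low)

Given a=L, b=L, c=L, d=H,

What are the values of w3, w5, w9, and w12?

w3 = L  w5 = H  w9 = L  w12 = L

w1 = NOT a = NOT L = H
w2 = d AND w1 AND c = H AND H AND L = L
w3 = a NOR w1 = L NOR H = L
w4 = w2 OR w3 OR c = L OR L OR L = L
w5 = w3 NOR c = L NOR L = H
w7 = b NOR w3 = L NOR L = H
w9 = w5 NOR w7 = H NOR H = L
w10 = w4 NOR w7 = L NOR H = L
w12 = w7 NOR w10 = H NOR L = L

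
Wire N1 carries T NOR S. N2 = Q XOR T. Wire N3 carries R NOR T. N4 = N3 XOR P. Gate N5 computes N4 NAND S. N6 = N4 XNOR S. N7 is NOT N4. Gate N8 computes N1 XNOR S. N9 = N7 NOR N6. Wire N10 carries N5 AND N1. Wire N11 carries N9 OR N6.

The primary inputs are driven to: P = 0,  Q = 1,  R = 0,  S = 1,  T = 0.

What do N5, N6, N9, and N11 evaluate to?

N5 = 0; N6 = 1; N9 = 0; N11 = 1

N3 = R NOR T = 0 NOR 0 = 1
N4 = N3 XOR P = 1 XOR 0 = 1
N5 = N4 NAND S = 1 NAND 1 = 0
N6 = N4 XNOR S = 1 XNOR 1 = 1
N7 = NOT N4 = NOT 1 = 0
N9 = N7 NOR N6 = 0 NOR 1 = 0
N11 = N9 OR N6 = 0 OR 1 = 1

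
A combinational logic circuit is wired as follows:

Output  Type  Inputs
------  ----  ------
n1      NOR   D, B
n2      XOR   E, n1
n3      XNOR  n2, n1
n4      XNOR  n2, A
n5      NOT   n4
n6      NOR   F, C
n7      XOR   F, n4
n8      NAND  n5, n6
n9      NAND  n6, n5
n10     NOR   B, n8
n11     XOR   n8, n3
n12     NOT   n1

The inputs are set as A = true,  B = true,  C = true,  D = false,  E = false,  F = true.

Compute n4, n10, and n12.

n4 = false, n10 = false, n12 = true

n1 = D NOR B = false NOR true = false
n2 = E XOR n1 = false XOR false = false
n4 = n2 XNOR A = false XNOR true = false
n5 = NOT n4 = NOT false = true
n6 = F NOR C = true NOR true = false
n8 = n5 NAND n6 = true NAND false = true
n10 = B NOR n8 = true NOR true = false
n12 = NOT n1 = NOT false = true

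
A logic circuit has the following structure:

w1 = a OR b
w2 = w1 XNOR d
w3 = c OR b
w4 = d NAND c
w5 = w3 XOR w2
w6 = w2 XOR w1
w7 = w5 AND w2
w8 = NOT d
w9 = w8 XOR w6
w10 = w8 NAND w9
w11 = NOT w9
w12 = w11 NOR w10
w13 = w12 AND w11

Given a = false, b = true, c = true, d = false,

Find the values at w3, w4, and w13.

w3 = true; w4 = true; w13 = false

w1 = a OR b = false OR true = true
w2 = w1 XNOR d = true XNOR false = false
w3 = c OR b = true OR true = true
w4 = d NAND c = false NAND true = true
w6 = w2 XOR w1 = false XOR true = true
w8 = NOT d = NOT false = true
w9 = w8 XOR w6 = true XOR true = false
w10 = w8 NAND w9 = true NAND false = true
w11 = NOT w9 = NOT false = true
w12 = w11 NOR w10 = true NOR true = false
w13 = w12 AND w11 = false AND true = false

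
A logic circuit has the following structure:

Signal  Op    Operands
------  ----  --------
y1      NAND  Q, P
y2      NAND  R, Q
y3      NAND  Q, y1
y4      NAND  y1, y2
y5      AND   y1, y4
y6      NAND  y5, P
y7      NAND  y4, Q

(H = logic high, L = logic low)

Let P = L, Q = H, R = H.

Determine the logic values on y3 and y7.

y1 = Q NAND P = H NAND L = H
y2 = R NAND Q = H NAND H = L
y3 = Q NAND y1 = H NAND H = L
y4 = y1 NAND y2 = H NAND L = H
y7 = y4 NAND Q = H NAND H = L

y3 = L; y7 = L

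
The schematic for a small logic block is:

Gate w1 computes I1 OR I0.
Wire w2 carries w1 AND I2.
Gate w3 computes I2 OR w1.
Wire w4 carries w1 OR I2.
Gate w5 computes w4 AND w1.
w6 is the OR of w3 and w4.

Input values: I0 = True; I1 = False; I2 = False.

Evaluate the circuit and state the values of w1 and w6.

w1 = I1 OR I0 = False OR True = True
w3 = I2 OR w1 = False OR True = True
w4 = w1 OR I2 = True OR False = True
w6 = w3 OR w4 = True OR True = True

w1 = True; w6 = True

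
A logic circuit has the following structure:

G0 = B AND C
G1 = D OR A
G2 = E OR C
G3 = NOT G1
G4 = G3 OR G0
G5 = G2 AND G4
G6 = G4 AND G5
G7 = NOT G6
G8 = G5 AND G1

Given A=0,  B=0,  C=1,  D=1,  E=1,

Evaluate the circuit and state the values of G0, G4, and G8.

G0 = B AND C = 0 AND 1 = 0
G1 = D OR A = 1 OR 0 = 1
G2 = E OR C = 1 OR 1 = 1
G3 = NOT G1 = NOT 1 = 0
G4 = G3 OR G0 = 0 OR 0 = 0
G5 = G2 AND G4 = 1 AND 0 = 0
G8 = G5 AND G1 = 0 AND 1 = 0

G0 = 0, G4 = 0, G8 = 0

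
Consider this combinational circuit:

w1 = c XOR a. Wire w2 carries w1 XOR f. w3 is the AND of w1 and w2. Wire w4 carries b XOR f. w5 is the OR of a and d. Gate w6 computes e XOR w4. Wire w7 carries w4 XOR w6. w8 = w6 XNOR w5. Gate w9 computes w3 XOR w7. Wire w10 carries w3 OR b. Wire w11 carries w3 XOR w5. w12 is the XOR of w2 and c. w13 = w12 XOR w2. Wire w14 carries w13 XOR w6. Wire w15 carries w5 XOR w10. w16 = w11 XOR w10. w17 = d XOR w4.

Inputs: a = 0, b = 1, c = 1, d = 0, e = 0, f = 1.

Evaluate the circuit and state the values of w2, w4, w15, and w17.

w2 = 0; w4 = 0; w15 = 1; w17 = 0

w1 = c XOR a = 1 XOR 0 = 1
w2 = w1 XOR f = 1 XOR 1 = 0
w3 = w1 AND w2 = 1 AND 0 = 0
w4 = b XOR f = 1 XOR 1 = 0
w5 = a OR d = 0 OR 0 = 0
w10 = w3 OR b = 0 OR 1 = 1
w15 = w5 XOR w10 = 0 XOR 1 = 1
w17 = d XOR w4 = 0 XOR 0 = 0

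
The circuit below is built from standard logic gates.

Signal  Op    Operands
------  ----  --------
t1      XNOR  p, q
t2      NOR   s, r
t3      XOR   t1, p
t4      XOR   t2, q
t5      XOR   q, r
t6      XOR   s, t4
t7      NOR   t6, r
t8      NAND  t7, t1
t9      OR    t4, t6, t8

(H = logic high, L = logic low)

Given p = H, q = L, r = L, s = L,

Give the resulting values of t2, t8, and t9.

t2 = H; t8 = H; t9 = H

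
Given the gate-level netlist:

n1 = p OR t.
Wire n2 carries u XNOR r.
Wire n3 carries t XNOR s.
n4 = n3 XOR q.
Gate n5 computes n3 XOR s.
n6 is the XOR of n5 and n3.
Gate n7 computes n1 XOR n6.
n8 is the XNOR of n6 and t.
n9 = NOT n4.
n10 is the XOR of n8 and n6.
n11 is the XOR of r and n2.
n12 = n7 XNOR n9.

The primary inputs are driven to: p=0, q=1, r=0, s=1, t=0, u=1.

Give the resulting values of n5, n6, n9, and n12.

n5 = 1, n6 = 1, n9 = 0, n12 = 0

n1 = p OR t = 0 OR 0 = 0
n3 = t XNOR s = 0 XNOR 1 = 0
n4 = n3 XOR q = 0 XOR 1 = 1
n5 = n3 XOR s = 0 XOR 1 = 1
n6 = n5 XOR n3 = 1 XOR 0 = 1
n7 = n1 XOR n6 = 0 XOR 1 = 1
n9 = NOT n4 = NOT 1 = 0
n12 = n7 XNOR n9 = 1 XNOR 0 = 0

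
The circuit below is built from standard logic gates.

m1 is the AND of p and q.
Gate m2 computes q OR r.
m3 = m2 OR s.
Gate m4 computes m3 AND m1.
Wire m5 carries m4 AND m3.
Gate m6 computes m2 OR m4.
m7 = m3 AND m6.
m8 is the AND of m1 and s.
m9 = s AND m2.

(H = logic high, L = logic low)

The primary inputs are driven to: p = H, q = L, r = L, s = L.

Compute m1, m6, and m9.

m1 = L; m6 = L; m9 = L

m1 = p AND q = H AND L = L
m2 = q OR r = L OR L = L
m3 = m2 OR s = L OR L = L
m4 = m3 AND m1 = L AND L = L
m6 = m2 OR m4 = L OR L = L
m9 = s AND m2 = L AND L = L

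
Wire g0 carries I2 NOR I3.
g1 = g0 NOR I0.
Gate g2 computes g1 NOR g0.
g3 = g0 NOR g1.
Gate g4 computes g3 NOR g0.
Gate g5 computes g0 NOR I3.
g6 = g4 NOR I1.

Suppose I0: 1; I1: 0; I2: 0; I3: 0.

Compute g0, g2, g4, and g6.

g0 = 1, g2 = 0, g4 = 0, g6 = 1

g0 = I2 NOR I3 = 0 NOR 0 = 1
g1 = g0 NOR I0 = 1 NOR 1 = 0
g2 = g1 NOR g0 = 0 NOR 1 = 0
g3 = g0 NOR g1 = 1 NOR 0 = 0
g4 = g3 NOR g0 = 0 NOR 1 = 0
g6 = g4 NOR I1 = 0 NOR 0 = 1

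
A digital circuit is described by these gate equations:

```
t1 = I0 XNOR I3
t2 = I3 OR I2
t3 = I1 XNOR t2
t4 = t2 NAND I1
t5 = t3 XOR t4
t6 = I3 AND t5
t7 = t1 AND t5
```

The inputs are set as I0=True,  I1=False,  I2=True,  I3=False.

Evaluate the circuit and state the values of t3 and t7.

t3 = False, t7 = False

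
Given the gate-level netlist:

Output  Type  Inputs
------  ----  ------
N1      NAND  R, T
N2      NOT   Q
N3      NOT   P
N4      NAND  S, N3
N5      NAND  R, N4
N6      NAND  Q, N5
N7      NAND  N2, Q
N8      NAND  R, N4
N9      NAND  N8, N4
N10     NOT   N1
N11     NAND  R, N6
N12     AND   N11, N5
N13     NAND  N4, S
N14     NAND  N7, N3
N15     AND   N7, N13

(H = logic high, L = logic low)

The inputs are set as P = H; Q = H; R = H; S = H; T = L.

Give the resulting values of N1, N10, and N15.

N1 = H; N10 = L; N15 = L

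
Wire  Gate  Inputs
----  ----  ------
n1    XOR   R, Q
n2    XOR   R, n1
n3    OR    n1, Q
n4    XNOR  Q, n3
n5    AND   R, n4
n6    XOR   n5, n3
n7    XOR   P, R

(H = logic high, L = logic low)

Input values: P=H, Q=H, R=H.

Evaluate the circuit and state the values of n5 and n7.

n5 = H  n7 = L

n1 = R XOR Q = H XOR H = L
n3 = n1 OR Q = L OR H = H
n4 = Q XNOR n3 = H XNOR H = H
n5 = R AND n4 = H AND H = H
n7 = P XOR R = H XOR H = L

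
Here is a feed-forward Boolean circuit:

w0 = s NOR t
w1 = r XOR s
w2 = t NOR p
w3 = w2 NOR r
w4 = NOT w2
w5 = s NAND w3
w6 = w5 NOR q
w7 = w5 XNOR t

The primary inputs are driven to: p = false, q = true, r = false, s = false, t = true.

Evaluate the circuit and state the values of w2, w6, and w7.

w2 = false  w6 = false  w7 = true

w2 = t NOR p = true NOR false = false
w3 = w2 NOR r = false NOR false = true
w5 = s NAND w3 = false NAND true = true
w6 = w5 NOR q = true NOR true = false
w7 = w5 XNOR t = true XNOR true = true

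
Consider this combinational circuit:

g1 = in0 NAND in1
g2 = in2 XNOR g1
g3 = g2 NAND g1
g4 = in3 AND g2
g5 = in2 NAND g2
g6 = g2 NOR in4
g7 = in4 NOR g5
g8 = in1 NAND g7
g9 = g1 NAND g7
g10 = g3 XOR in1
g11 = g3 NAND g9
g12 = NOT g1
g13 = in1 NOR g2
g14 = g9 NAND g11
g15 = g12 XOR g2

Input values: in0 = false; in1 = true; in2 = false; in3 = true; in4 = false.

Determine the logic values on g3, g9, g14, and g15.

g3 = true, g9 = true, g14 = true, g15 = false

g1 = in0 NAND in1 = false NAND true = true
g2 = in2 XNOR g1 = false XNOR true = false
g3 = g2 NAND g1 = false NAND true = true
g5 = in2 NAND g2 = false NAND false = true
g7 = in4 NOR g5 = false NOR true = false
g9 = g1 NAND g7 = true NAND false = true
g11 = g3 NAND g9 = true NAND true = false
g12 = NOT g1 = NOT true = false
g14 = g9 NAND g11 = true NAND false = true
g15 = g12 XOR g2 = false XOR false = false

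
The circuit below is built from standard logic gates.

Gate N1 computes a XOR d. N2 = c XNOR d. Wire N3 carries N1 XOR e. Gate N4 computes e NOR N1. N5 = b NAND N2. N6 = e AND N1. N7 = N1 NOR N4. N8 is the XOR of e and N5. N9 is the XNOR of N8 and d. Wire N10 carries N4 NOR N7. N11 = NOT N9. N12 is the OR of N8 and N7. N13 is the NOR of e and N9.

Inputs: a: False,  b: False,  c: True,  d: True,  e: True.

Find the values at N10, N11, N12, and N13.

N1 = a XOR d = False XOR True = True
N2 = c XNOR d = True XNOR True = True
N4 = e NOR N1 = True NOR True = False
N5 = b NAND N2 = False NAND True = True
N7 = N1 NOR N4 = True NOR False = False
N8 = e XOR N5 = True XOR True = False
N9 = N8 XNOR d = False XNOR True = False
N10 = N4 NOR N7 = False NOR False = True
N11 = NOT N9 = NOT False = True
N12 = N8 OR N7 = False OR False = False
N13 = e NOR N9 = True NOR False = False

N10 = True, N11 = True, N12 = False, N13 = False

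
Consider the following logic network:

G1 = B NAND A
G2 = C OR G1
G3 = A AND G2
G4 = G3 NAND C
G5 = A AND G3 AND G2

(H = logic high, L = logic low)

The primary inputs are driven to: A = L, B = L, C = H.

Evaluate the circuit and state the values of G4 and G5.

G1 = B NAND A = L NAND L = H
G2 = C OR G1 = H OR H = H
G3 = A AND G2 = L AND H = L
G4 = G3 NAND C = L NAND H = H
G5 = A AND G3 AND G2 = L AND L AND H = L

G4 = H, G5 = L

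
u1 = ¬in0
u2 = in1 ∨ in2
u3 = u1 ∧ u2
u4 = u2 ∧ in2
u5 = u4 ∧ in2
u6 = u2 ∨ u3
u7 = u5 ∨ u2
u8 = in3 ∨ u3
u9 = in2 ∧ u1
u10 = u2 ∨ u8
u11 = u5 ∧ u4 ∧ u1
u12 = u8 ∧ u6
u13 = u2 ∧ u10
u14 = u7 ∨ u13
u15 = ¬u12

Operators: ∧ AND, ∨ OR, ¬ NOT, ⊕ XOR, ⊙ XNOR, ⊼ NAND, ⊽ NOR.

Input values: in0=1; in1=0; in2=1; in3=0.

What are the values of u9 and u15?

u9 = 0, u15 = 1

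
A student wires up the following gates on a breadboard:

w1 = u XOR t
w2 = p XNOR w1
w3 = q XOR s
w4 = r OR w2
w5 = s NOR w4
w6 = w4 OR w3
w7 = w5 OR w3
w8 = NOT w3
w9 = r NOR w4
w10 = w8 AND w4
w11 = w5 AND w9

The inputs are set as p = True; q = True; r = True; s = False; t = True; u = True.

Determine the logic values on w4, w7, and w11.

w4 = True; w7 = True; w11 = False

w1 = u XOR t = True XOR True = False
w2 = p XNOR w1 = True XNOR False = False
w3 = q XOR s = True XOR False = True
w4 = r OR w2 = True OR False = True
w5 = s NOR w4 = False NOR True = False
w7 = w5 OR w3 = False OR True = True
w9 = r NOR w4 = True NOR True = False
w11 = w5 AND w9 = False AND False = False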